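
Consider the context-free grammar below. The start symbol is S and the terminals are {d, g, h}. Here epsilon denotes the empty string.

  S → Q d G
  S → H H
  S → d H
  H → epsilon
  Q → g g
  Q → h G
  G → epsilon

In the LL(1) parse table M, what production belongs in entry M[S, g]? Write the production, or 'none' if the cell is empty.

S → Q d G

FIRST(H) = {epsilon}
FIRST(Q) = {g, h}
FIRST(G) = {epsilon}
FIRST(S) = {epsilon, d, g, h}  (via Q d G, H H)
FOLLOW(S) includes $ since S is the start symbol.
FOLLOW(S): S appears on no right-hand side. Thus FOLLOW(S) = {$}.
For S → Q d G: FIRST(Q d G) = {g, h}, so it goes in M[S, t] for t ∈ {g, h}.
For S → H H: FIRST(H H) = {epsilon}, so it goes in M[S, t] for t ∈ {}; since epsilon ∈ FIRST, also for every t ∈ FOLLOW(S) = {$}.
For S → d H: FIRST(d H) = {d}, so it goes in M[S, t] for t ∈ {d}.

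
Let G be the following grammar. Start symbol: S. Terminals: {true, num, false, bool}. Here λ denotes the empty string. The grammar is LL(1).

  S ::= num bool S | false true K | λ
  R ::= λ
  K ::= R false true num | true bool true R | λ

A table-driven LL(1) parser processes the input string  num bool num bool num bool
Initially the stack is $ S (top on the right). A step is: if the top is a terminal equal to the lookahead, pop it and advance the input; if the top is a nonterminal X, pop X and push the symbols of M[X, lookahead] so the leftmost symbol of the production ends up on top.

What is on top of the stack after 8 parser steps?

bool

     Stack         Input                         Action
  1  $ S           num bool num bool num bool $  expand S ::= num bool S
  2  $ S bool num  num bool num bool num bool $  match num
  3  $ S bool      bool num bool num bool $      match bool
  4  $ S           num bool num bool $           expand S ::= num bool S
  5  $ S bool num  num bool num bool $           match num
  6  $ S bool      bool num bool $               match bool
  7  $ S           num bool $                    expand S ::= num bool S
  8  $ S bool num  num bool $                    match num
Stack after step 8: $ S bool (top = bool).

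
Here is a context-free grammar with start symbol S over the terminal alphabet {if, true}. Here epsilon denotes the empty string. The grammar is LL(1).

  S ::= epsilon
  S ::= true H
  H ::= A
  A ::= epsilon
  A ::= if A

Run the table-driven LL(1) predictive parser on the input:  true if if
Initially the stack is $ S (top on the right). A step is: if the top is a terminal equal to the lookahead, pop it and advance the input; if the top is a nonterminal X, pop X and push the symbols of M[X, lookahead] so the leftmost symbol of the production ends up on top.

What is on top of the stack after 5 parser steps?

step 1: stack=$ S  input=true if if $  — expand S ::= true H
step 2: stack=$ H true  input=true if if $  — match true
step 3: stack=$ H  input=if if $  — expand H ::= A
step 4: stack=$ A  input=if if $  — expand A ::= if A
step 5: stack=$ A if  input=if if $  — match if
Stack after step 5: $ A (top = A).

A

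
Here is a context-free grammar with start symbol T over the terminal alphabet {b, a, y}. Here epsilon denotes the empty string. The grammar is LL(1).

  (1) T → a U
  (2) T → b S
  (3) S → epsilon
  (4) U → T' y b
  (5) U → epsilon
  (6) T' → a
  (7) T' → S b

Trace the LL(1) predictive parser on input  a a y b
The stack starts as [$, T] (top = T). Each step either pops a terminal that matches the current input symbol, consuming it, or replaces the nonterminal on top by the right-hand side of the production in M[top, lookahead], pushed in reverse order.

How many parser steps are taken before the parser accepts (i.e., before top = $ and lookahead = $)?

step 1: stack=$ T  input=a a y b $  — expand T → a U
step 2: stack=$ U a  input=a a y b $  — match a
step 3: stack=$ U  input=a y b $  — expand U → T' y b
step 4: stack=$ b y T'  input=a y b $  — expand T' → a
step 5: stack=$ b y a  input=a y b $  — match a
step 6: stack=$ b y  input=y b $  — match y
step 7: stack=$ b  input=b $  — match b
Accept reached after 7 steps.

7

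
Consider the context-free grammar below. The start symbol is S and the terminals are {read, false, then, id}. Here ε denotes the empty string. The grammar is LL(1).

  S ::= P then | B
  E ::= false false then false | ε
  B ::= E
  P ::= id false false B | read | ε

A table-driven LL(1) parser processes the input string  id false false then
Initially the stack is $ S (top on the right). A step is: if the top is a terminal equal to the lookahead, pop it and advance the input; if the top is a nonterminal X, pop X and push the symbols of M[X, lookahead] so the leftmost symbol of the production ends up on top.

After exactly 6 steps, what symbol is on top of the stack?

E

step 1: stack=$ S  input=id false false then $  — expand S ::= P then
step 2: stack=$ then P  input=id false false then $  — expand P ::= id false false B
step 3: stack=$ then B false false id  input=id false false then $  — match id
step 4: stack=$ then B false false  input=false false then $  — match false
step 5: stack=$ then B false  input=false then $  — match false
step 6: stack=$ then B  input=then $  — expand B ::= E
Stack after step 6: $ then E (top = E).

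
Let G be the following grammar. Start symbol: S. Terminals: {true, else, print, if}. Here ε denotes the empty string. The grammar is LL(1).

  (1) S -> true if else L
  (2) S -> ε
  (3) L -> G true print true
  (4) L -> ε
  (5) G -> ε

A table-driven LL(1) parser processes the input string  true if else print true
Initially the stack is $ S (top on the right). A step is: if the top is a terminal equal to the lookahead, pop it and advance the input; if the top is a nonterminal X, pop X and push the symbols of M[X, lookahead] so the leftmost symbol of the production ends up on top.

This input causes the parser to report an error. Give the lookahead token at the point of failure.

     Stack             Input                      Action
  1  $ S               true if else print true $  expand S -> true if else L
  2  $ L else if true  true if else print true $  match true
  3  $ L else if       if else print true $       match if
  4  $ L else          else print true $          match else
  5  $ L               print true $               error: M[L, print] is empty

print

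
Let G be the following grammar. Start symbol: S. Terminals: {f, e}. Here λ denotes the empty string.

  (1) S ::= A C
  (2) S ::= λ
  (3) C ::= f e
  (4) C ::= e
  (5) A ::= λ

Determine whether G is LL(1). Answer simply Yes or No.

Yes

FIRST(S) = {λ, e, f}
FIRST(C) = {e, f}
FIRST(A) = {λ}
FOLLOW(S) = {$}
FOLLOW(C) = {$}
FOLLOW(A) = {e, f}
Each cell of M receives at most one production.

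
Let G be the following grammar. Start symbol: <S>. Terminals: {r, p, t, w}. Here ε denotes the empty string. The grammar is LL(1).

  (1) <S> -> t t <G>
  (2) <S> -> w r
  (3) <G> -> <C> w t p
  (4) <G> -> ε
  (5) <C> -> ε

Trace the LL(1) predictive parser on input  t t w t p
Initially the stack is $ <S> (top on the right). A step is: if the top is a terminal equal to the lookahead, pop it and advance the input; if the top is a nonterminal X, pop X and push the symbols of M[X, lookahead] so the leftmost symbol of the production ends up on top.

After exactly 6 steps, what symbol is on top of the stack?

     Stack        Input        Action
  1  $ <S>        t t w t p $  expand <S> -> t t <G>
  2  $ <G> t t    t t w t p $  match t
  3  $ <G> t      t w t p $    match t
  4  $ <G>        w t p $      expand <G> -> <C> w t p
  5  $ p t w <C>  w t p $      expand <C> -> ε
  6  $ p t w      w t p $      match w
Stack after step 6: $ p t (top = t).

t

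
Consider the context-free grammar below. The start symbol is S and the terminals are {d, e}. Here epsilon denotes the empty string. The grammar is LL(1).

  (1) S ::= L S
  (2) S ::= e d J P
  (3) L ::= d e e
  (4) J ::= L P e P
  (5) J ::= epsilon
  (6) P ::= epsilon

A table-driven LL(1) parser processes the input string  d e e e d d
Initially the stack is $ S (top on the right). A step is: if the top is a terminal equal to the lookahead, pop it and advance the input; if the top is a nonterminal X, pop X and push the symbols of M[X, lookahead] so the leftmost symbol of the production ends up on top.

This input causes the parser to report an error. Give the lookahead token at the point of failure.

step 1: stack=$ S  input=d e e e d d $  — expand S ::= L S
step 2: stack=$ S L  input=d e e e d d $  — expand L ::= d e e
step 3: stack=$ S e e d  input=d e e e d d $  — match d
step 4: stack=$ S e e  input=e e e d d $  — match e
step 5: stack=$ S e  input=e e d d $  — match e
step 6: stack=$ S  input=e d d $  — expand S ::= e d J P
step 7: stack=$ P J d e  input=e d d $  — match e
step 8: stack=$ P J d  input=d d $  — match d
step 9: stack=$ P J  input=d $  — expand J ::= L P e P
step 10: stack=$ P P e P L  input=d $  — expand L ::= d e e
step 11: stack=$ P P e P e e d  input=d $  — match d
step 12: stack=$ P P e P e e  input=$  — error: top is terminal e but lookahead is $

$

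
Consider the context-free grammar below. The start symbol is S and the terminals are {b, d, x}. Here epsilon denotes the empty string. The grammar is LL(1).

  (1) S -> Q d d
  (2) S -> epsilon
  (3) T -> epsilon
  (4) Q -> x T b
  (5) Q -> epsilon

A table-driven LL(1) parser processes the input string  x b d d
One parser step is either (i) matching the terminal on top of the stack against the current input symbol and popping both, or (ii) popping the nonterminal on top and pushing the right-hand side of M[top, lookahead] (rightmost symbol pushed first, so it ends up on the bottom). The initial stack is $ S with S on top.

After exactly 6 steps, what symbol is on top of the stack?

step 1: stack=$ S  input=x b d d $  — expand S -> Q d d
step 2: stack=$ d d Q  input=x b d d $  — expand Q -> x T b
step 3: stack=$ d d b T x  input=x b d d $  — match x
step 4: stack=$ d d b T  input=b d d $  — expand T -> epsilon
step 5: stack=$ d d b  input=b d d $  — match b
step 6: stack=$ d d  input=d d $  — match d
Stack after step 6: $ d (top = d).

d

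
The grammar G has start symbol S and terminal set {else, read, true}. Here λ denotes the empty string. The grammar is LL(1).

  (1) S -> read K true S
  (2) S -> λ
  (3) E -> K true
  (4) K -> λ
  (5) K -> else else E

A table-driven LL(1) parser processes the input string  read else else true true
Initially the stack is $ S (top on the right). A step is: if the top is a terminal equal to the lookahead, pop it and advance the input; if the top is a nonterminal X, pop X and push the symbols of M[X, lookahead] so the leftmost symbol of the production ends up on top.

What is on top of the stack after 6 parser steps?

K

step 1: stack=$ S  input=read else else true true $  — expand S -> read K true S
step 2: stack=$ S true K read  input=read else else true true $  — match read
step 3: stack=$ S true K  input=else else true true $  — expand K -> else else E
step 4: stack=$ S true E else else  input=else else true true $  — match else
step 5: stack=$ S true E else  input=else true true $  — match else
step 6: stack=$ S true E  input=true true $  — expand E -> K true
Stack after step 6: $ S true true K (top = K).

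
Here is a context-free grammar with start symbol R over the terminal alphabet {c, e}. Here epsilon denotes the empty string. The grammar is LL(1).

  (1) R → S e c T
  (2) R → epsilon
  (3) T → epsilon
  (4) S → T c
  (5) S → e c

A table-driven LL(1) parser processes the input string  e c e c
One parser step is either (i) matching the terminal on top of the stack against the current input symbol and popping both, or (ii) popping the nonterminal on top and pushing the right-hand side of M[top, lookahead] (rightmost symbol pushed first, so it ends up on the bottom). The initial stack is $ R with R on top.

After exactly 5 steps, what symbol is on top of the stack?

c

step 1: stack=$ R  input=e c e c $  — expand R → S e c T
step 2: stack=$ T c e S  input=e c e c $  — expand S → e c
step 3: stack=$ T c e c e  input=e c e c $  — match e
step 4: stack=$ T c e c  input=c e c $  — match c
step 5: stack=$ T c e  input=e c $  — match e
Stack after step 5: $ T c (top = c).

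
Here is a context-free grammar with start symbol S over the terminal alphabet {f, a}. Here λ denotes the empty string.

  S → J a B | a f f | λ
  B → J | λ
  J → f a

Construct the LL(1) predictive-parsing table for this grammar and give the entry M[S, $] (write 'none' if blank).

FIRST(J) = {f}
FIRST(S) = {λ, a, f}  (via J a B)
FIRST(B) = {λ, f}  (via J)
FOLLOW(S) includes $ since S is the start symbol.
FOLLOW(S): S appears on no right-hand side. Thus FOLLOW(S) = {$}.
For S → J a B: FIRST(J a B) = {f}, so it goes in M[S, t] for t ∈ {f}.
For S → a f f: FIRST(a f f) = {a}, so it goes in M[S, t] for t ∈ {a}.
For S → λ: FIRST(λ) = {λ}, so it goes in M[S, t] for t ∈ {}; since λ ∈ FIRST, also for every t ∈ FOLLOW(S) = {$}.

S → λ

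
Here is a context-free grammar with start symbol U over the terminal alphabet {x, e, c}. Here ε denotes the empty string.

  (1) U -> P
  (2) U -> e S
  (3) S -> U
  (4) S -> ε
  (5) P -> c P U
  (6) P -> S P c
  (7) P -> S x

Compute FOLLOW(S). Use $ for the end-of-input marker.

{$, c, e, x}

FIRST(U) = {c, e, x}  (via P)
FIRST(S) = {ε, c, e, x}  (via U)
FIRST(P) = {c, e, x}  (via S P c, S x)
FOLLOW(U) includes $ since U is the start symbol.
FOLLOW(U): in S->U, the suffix after U is empty, so FOLLOW(U) ⊇ FOLLOW(S) = {$, c, e, x}; in P->c P U, the suffix after U is empty, so FOLLOW(U) ⊇ FOLLOW(P) = {$, c, e, x}. Thus FOLLOW(U) = {$, c, e, x}.
FOLLOW(S): in U->e S, the suffix after S is empty, so FOLLOW(S) ⊇ FOLLOW(U) = {$, c, e, x}; in P->S P c, S is followed by P c with FIRST {c, e, x}; in P->S x, S is followed by x with FIRST {x}. Thus FOLLOW(S) = {$, c, e, x}.
FOLLOW(P): in U->P, the suffix after P is empty, so FOLLOW(P) ⊇ FOLLOW(U) = {$, c, e, x}; in P->c P U, P is followed by U with FIRST {c, e, x}; in P->S P c, P is followed by c with FIRST {c}. Thus FOLLOW(P) = {$, c, e, x}.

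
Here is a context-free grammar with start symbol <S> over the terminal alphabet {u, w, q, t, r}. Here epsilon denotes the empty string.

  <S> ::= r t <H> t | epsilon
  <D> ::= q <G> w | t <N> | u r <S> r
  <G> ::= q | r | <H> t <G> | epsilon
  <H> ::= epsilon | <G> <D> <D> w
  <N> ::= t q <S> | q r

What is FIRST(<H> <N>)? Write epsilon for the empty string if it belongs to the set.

{q, r, t, u}

FIRST(<S>) = {epsilon, r}
FIRST(<D>) = {q, t, u}
FIRST(<N>) = {q, t}
FIRST(<G>) = {epsilon, q, r, t, u}  (via <H> t <G>)
FIRST(<H>) = {epsilon, q, r, t, u}  (via <G> <D> <D> w)
FIRST(<H> <N>): take FIRST of each symbol in turn, carrying on past any symbol whose FIRST contains epsilon; result {q, r, t, u}.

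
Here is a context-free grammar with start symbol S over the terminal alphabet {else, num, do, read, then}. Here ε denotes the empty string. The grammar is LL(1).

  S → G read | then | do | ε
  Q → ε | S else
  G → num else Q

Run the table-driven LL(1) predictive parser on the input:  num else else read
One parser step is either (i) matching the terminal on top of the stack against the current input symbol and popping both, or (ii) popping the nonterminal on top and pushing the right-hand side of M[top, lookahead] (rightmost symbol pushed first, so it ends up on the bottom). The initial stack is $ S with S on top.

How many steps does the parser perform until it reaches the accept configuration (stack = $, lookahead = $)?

8

step 1: stack=$ S  input=num else else read $  — expand S → G read
step 2: stack=$ read G  input=num else else read $  — expand G → num else Q
step 3: stack=$ read Q else num  input=num else else read $  — match num
step 4: stack=$ read Q else  input=else else read $  — match else
step 5: stack=$ read Q  input=else read $  — expand Q → S else
step 6: stack=$ read else S  input=else read $  — expand S → ε
step 7: stack=$ read else  input=else read $  — match else
step 8: stack=$ read  input=read $  — match read
Accept reached after 8 steps.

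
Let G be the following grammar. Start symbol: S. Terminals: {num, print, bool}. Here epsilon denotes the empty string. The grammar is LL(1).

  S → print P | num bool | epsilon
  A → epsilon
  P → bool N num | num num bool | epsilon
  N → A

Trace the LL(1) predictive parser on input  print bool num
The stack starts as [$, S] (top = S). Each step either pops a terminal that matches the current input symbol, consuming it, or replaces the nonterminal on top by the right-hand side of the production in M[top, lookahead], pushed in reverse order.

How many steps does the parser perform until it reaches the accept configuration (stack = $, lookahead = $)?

7

     Stack         Input             Action
  1  $ S           print bool num $  expand S → print P
  2  $ P print     print bool num $  match print
  3  $ P           bool num $        expand P → bool N num
  4  $ num N bool  bool num $        match bool
  5  $ num N       num $             expand N → A
  6  $ num A       num $             expand A → epsilon
  7  $ num         num $             match num
Accept reached after 7 steps.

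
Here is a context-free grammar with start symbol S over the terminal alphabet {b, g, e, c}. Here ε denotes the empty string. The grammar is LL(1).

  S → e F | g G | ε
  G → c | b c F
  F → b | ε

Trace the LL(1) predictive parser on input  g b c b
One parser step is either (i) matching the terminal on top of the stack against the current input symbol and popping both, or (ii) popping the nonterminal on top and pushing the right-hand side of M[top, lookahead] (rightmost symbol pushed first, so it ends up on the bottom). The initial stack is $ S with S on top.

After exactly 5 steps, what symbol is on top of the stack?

F

step 1: stack=$ S  input=g b c b $  — expand S → g G
step 2: stack=$ G g  input=g b c b $  — match g
step 3: stack=$ G  input=b c b $  — expand G → b c F
step 4: stack=$ F c b  input=b c b $  — match b
step 5: stack=$ F c  input=c b $  — match c
Stack after step 5: $ F (top = F).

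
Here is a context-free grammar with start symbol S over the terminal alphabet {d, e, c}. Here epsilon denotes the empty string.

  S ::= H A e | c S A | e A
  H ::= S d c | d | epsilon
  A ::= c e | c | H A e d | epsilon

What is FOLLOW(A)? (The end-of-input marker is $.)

{$, c, d, e}

FIRST(S) = {c, d, e}  (via H A e)
FIRST(H) = {epsilon, c, d, e}  (via S d c)
FIRST(A) = {epsilon, c, d, e}  (via H A e d)
FOLLOW(S) includes $ since S is the start symbol.
FOLLOW(S): in S::=c S A, S is followed by A with FIRST {epsilon, c, d, e}; in S::=c S A, the suffix after S is nullable (adds nothing new); in H::=S d c, S is followed by d c with FIRST {d}. Thus FOLLOW(S) = {$, c, d, e}.
FOLLOW(H): in S::=H A e, H is followed by A e with FIRST {c, d, e}; in A::=H A e d, H is followed by A e d with FIRST {c, d, e}. Thus FOLLOW(H) = {c, d, e}.
FOLLOW(A): in S::=H A e, A is followed by e with FIRST {e}; in S::=c S A, the suffix after A is empty, so FOLLOW(A) ⊇ FOLLOW(S) = {$, c, d, e}; in S::=e A, the suffix after A is empty, so FOLLOW(A) ⊇ FOLLOW(S) = {$, c, d, e}; in A::=H A e d, A is followed by e d with FIRST {e}. Thus FOLLOW(A) = {$, c, d, e}.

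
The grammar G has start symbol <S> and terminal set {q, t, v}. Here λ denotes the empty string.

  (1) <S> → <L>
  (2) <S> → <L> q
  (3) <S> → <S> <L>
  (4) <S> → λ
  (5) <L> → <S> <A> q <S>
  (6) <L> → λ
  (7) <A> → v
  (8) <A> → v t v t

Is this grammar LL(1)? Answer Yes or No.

No

FIRST(<S>) = {λ, q, v}
FIRST(<L>) = {λ, q, v}
FIRST(<A>) = {v}
FOLLOW(<S>) = {$, q, v}
FOLLOW(<L>) = {$, q, v}
FOLLOW(<A>) = {q}
Cell M[<A>, v] receives both <A> → v and <A> → v t v t — the grammar is not LL(1).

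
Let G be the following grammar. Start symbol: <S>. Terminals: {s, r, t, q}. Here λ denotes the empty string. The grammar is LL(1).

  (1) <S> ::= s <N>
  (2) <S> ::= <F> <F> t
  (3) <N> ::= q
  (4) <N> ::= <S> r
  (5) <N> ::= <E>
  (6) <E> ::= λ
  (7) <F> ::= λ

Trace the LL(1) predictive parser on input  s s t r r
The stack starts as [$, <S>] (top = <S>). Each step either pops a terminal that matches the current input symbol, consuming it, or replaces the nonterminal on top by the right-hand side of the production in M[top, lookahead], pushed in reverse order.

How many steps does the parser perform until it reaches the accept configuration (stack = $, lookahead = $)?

step 1: stack=$ <S>  input=s s t r r $  — expand <S> ::= s <N>
step 2: stack=$ <N> s  input=s s t r r $  — match s
step 3: stack=$ <N>  input=s t r r $  — expand <N> ::= <S> r
step 4: stack=$ r <S>  input=s t r r $  — expand <S> ::= s <N>
step 5: stack=$ r <N> s  input=s t r r $  — match s
step 6: stack=$ r <N>  input=t r r $  — expand <N> ::= <S> r
step 7: stack=$ r r <S>  input=t r r $  — expand <S> ::= <F> <F> t
step 8: stack=$ r r t <F> <F>  input=t r r $  — expand <F> ::= λ
step 9: stack=$ r r t <F>  input=t r r $  — expand <F> ::= λ
step 10: stack=$ r r t  input=t r r $  — match t
step 11: stack=$ r r  input=r r $  — match r
step 12: stack=$ r  input=r $  — match r
Accept reached after 12 steps.

12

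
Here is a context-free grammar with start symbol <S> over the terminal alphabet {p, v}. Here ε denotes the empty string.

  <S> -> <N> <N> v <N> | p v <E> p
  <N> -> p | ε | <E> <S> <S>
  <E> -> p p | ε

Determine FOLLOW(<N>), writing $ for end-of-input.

FIRST(<E>): from <E>->p p we get {p}; from <E>->ε we get {ε}. So FIRST(<E>) = {ε, p}.
FIRST(<S>): from <S>-><N> <N> v <N> we get {p, v}; from <S>->p v <E> p we get {p}. So FIRST(<S>) = {p, v}.
FIRST(<N>): from <N>->p we get {p}; from <N>->ε we get {ε}; from <N>-><E> <S> <S> we get {p, v}. So FIRST(<N>) = {ε, p, v}.
FOLLOW(<S>) includes $ since <S> is the start symbol.
FOLLOW(<E>): in <S>->p v <E> p, <E> is followed by p with FIRST {p}; in <N>-><E> <S> <S>, <E> is followed by <S> <S> with FIRST {p, v}. Thus FOLLOW(<E>) = {p, v}.
FOLLOW(<S>): in <N>-><E> <S> <S> (occurrence 1), <S> is followed by <S> with FIRST {p, v}; in <N>-><E> <S> <S> (occurrence 2), the suffix after <S> is empty, so FOLLOW(<S>) ⊇ FOLLOW(<N>) = {$, p, v}. Thus FOLLOW(<S>) = {$, p, v}.
FOLLOW(<N>): in <S>-><N> <N> v <N> (occurrence 1), <N> is followed by <N> v <N> with FIRST {p, v}; in <S>-><N> <N> v <N> (occurrence 2), <N> is followed by v <N> with FIRST {v}; in <S>-><N> <N> v <N> (occurrence 3), the suffix after <N> is empty, so FOLLOW(<N>) ⊇ FOLLOW(<S>) = {$, p, v}. Thus FOLLOW(<N>) = {$, p, v}.

{$, p, v}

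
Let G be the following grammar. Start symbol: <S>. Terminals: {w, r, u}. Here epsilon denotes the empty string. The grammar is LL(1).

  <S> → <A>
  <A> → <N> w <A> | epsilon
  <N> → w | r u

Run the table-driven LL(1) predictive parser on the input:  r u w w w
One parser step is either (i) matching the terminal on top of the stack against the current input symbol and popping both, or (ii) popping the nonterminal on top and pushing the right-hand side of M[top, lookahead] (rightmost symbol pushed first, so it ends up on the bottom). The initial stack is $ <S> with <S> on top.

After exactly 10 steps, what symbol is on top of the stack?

<A>

      Stack        Input        Action
   1  $ <S>        r u w w w $  expand <S> → <A>
   2  $ <A>        r u w w w $  expand <A> → <N> w <A>
   3  $ <A> w <N>  r u w w w $  expand <N> → r u
   4  $ <A> w u r  r u w w w $  match r
   5  $ <A> w u    u w w w $    match u
   6  $ <A> w      w w w $      match w
   7  $ <A>        w w $        expand <A> → <N> w <A>
   8  $ <A> w <N>  w w $        expand <N> → w
   9  $ <A> w w    w w $        match w
  10  $ <A> w      w $          match w
Stack after step 10: $ <A> (top = <A>).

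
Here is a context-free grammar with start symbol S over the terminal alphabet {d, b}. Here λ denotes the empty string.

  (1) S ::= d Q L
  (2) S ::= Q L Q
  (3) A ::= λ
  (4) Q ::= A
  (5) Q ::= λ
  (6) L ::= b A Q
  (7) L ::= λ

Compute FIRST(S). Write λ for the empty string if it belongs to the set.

FIRST(A) = {λ}
FIRST(L) = {λ, b}
FIRST(Q) = {λ}  (via A)
FIRST(S) = {λ, b, d}  (via Q L Q)

{λ, b, d}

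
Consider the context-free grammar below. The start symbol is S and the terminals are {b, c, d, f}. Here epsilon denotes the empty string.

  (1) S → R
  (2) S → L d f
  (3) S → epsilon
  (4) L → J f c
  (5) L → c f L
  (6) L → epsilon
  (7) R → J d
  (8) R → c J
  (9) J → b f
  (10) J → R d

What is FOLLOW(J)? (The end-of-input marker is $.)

FIRST(S): from S→R we get {b, c}; from S→L d f we get {b, c, d}; from S→epsilon we get {epsilon}. So FIRST(S) = {epsilon, b, c, d}.
FIRST(L): from L→J f c we get {b, c}; from L→c f L we get {c}; from L→epsilon we get {epsilon}. So FIRST(L) = {epsilon, b, c}.
FIRST(R): from R→J d we get {b, c}; from R→c J we get {c}. So FIRST(R) = {b, c}.
FIRST(J): from J→b f we get {b}; from J→R d we get {b, c}. So FIRST(J) = {b, c}.
FOLLOW(S) includes $ since S is the start symbol.
FOLLOW(S): S appears on no right-hand side. Thus FOLLOW(S) = {$}.
FOLLOW(L): in S→L d f, L is followed by d f with FIRST {d}; in L→c f L, the suffix after L is empty (adds nothing new). Thus FOLLOW(L) = {d}.
FOLLOW(R): in S→R, the suffix after R is empty, so FOLLOW(R) ⊇ FOLLOW(S) = {$}; in J→R d, R is followed by d with FIRST {d}. Thus FOLLOW(R) = {$, d}.
FOLLOW(J): in L→J f c, J is followed by f c with FIRST {f}; in R→J d, J is followed by d with FIRST {d}; in R→c J, the suffix after J is empty, so FOLLOW(J) ⊇ FOLLOW(R) = {$, d}. Thus FOLLOW(J) = {$, d, f}.

{$, d, f}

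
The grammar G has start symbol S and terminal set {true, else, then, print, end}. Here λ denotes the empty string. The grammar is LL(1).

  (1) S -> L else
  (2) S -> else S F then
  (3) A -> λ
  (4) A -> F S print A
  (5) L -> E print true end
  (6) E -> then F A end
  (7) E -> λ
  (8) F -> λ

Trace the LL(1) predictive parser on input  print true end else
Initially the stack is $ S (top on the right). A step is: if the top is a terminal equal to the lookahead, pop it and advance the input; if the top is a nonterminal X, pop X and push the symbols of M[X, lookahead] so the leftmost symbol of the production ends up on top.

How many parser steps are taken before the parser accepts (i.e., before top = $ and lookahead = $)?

step 1: stack=$ S  input=print true end else $  — expand S -> L else
step 2: stack=$ else L  input=print true end else $  — expand L -> E print true end
step 3: stack=$ else end true print E  input=print true end else $  — expand E -> λ
step 4: stack=$ else end true print  input=print true end else $  — match print
step 5: stack=$ else end true  input=true end else $  — match true
step 6: stack=$ else end  input=end else $  — match end
step 7: stack=$ else  input=else $  — match else
Accept reached after 7 steps.

7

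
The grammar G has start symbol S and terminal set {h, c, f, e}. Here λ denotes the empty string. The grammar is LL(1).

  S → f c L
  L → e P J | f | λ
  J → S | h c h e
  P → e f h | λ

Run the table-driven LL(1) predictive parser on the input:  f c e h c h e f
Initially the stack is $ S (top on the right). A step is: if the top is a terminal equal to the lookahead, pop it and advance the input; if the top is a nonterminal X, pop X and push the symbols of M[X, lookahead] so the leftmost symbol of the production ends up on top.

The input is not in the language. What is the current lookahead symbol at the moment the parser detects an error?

f

      Stack      Input              Action
   1  $ S        f c e h c h e f $  expand S → f c L
   2  $ L c f    f c e h c h e f $  match f
   3  $ L c      c e h c h e f $    match c
   4  $ L        e h c h e f $      expand L → e P J
   5  $ J P e    e h c h e f $      match e
   6  $ J P      h c h e f $        expand P → λ
   7  $ J        h c h e f $        expand J → h c h e
   8  $ e h c h  h c h e f $        match h
   9  $ e h c    c h e f $          match c
  10  $ e h      h e f $            match h
  11  $ e        e f $              match e
  12  $          f $                error: stack empty but input remains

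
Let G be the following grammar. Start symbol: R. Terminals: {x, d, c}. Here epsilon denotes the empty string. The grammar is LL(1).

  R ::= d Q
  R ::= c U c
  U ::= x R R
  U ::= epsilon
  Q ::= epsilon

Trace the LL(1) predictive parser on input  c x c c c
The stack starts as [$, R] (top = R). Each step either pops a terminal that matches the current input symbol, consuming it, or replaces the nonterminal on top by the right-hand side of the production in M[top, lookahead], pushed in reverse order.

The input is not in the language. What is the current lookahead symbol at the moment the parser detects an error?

$

      Stack        Input        Action
   1  $ R          c x c c c $  expand R ::= c U c
   2  $ c U c      c x c c c $  match c
   3  $ c U        x c c c $    expand U ::= x R R
   4  $ c R R x    x c c c $    match x
   5  $ c R R      c c c $      expand R ::= c U c
   6  $ c R c U c  c c c $      match c
   7  $ c R c U    c c $        expand U ::= epsilon
   8  $ c R c      c c $        match c
   9  $ c R        c $          expand R ::= c U c
  10  $ c c U c    c $          match c
  11  $ c c U      $            error: M[U, $] is empty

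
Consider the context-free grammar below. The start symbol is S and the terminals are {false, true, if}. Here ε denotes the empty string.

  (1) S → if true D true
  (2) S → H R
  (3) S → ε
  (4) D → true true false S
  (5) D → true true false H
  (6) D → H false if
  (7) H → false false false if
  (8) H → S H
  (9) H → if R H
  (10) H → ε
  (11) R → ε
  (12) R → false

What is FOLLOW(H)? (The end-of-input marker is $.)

{$, false, if, true}

FIRST(R): from R→ε we get {ε}; from R→false we get {false}. So FIRST(R) = {ε, false}.
FIRST(S): from S→if true D true we get {if}; from S→H R we get {ε, false, if}; from S→ε we get {ε}. So FIRST(S) = {ε, false, if}.
FIRST(H): from H→false false false if we get {false}; from H→S H we get {ε, false, if}; from H→if R H we get {if}; from H→ε we get {ε}. So FIRST(H) = {ε, false, if}.
FIRST(D): from D→true true false S we get {true}; from D→true true false H we get {true}; from D→H false if we get {false, if}. So FIRST(D) = {false, if, true}.
FOLLOW(S) includes $ since S is the start symbol.
FOLLOW(D): in S→if true D true, D is followed by true with FIRST {true}. Thus FOLLOW(D) = {true}.
FOLLOW(S): in D→true true false S, the suffix after S is empty, so FOLLOW(S) ⊇ FOLLOW(D) = {true}; in H→S H, S is followed by H with FIRST {ε, false, if}; in H→S H, the suffix after S is nullable, so FOLLOW(S) ⊇ FOLLOW(H) = {$, false, if, true}. Thus FOLLOW(S) = {$, false, if, true}.
FOLLOW(H): in S→H R, H is followed by R with FIRST {ε, false}; in S→H R, the suffix after H is nullable, so FOLLOW(H) ⊇ FOLLOW(S) = {$, false, if, true}; in D→true true false H, the suffix after H is empty, so FOLLOW(H) ⊇ FOLLOW(D) = {true}; in D→H false if, H is followed by false if with FIRST {false}; in H→S H, the suffix after H is empty (adds nothing new); in H→if R H, the suffix after H is empty (adds nothing new). Thus FOLLOW(H) = {$, false, if, true}.
FOLLOW(R): in S→H R, the suffix after R is empty, so FOLLOW(R) ⊇ FOLLOW(S) = {$, false, if, true}; in H→if R H, R is followed by H with FIRST {ε, false, if}; in H→if R H, the suffix after R is nullable, so FOLLOW(R) ⊇ FOLLOW(H) = {$, false, if, true}. Thus FOLLOW(R) = {$, false, if, true}.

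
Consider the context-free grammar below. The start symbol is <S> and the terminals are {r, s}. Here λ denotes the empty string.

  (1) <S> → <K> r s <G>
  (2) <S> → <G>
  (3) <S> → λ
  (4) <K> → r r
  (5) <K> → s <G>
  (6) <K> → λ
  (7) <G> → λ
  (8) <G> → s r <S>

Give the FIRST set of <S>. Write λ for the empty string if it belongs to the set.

FIRST(<K>): from <K>→r r we get {r}; from <K>→s <G> we get {s}; from <K>→λ we get {λ}. So FIRST(<K>) = {λ, r, s}.
FIRST(<G>): from <G>→λ we get {λ}; from <G>→s r <S> we get {s}. So FIRST(<G>) = {λ, s}.
FIRST(<S>): from <S>→<K> r s <G> we get {r, s}; from <S>→<G> we get {λ, s}; from <S>→λ we get {λ}. So FIRST(<S>) = {λ, r, s}.

{λ, r, s}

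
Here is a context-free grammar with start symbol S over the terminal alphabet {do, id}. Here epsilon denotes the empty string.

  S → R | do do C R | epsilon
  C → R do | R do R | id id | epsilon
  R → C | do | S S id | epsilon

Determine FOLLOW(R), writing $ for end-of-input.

{$, do, id}

FIRST(S) = {epsilon, do, id}  (via R)
FIRST(C) = {epsilon, do, id}  (via R do, R do R)
FIRST(R) = {epsilon, do, id}  (via C, S S id)
FOLLOW(S) includes $ since S is the start symbol.
FOLLOW(S): in R→S S id (occurrence 1), S is followed by S id with FIRST {do, id}; in R→S S id (occurrence 2), S is followed by id with FIRST {id}. Thus FOLLOW(S) = {$, do, id}.
FOLLOW(C): in S→do do C R, C is followed by R with FIRST {epsilon, do, id}; in S→do do C R, the suffix after C is nullable, so FOLLOW(C) ⊇ FOLLOW(S) = {$, do, id}; in R→C, the suffix after C is empty, so FOLLOW(C) ⊇ FOLLOW(R) = {$, do, id}. Thus FOLLOW(C) = {$, do, id}.
FOLLOW(R): in S→R, the suffix after R is empty, so FOLLOW(R) ⊇ FOLLOW(S) = {$, do, id}; in S→do do C R, the suffix after R is empty, so FOLLOW(R) ⊇ FOLLOW(S) = {$, do, id}; in C→R do, R is followed by do with FIRST {do}; in C→R do R (occurrence 1), R is followed by do R with FIRST {do}; in C→R do R (occurrence 2), the suffix after R is empty, so FOLLOW(R) ⊇ FOLLOW(C) = {$, do, id}. Thus FOLLOW(R) = {$, do, id}.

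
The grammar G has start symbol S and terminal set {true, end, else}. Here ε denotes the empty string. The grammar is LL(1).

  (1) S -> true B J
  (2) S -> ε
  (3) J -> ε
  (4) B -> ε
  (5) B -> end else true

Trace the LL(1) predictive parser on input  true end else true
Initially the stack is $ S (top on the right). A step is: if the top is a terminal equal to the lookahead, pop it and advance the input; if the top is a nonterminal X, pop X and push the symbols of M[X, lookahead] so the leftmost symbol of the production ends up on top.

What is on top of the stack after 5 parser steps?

true

     Stack              Input                 Action
  1  $ S                true end else true $  expand S -> true B J
  2  $ J B true         true end else true $  match true
  3  $ J B              end else true $       expand B -> end else true
  4  $ J true else end  end else true $       match end
  5  $ J true else      else true $           match else
Stack after step 5: $ J true (top = true).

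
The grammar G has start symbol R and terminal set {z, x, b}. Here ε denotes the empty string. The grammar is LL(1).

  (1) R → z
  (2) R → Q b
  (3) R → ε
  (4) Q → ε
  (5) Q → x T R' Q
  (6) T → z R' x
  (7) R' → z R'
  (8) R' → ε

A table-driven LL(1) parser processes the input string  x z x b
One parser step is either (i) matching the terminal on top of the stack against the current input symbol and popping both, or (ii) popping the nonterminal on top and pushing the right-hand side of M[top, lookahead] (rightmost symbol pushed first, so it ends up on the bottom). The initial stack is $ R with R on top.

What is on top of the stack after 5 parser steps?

R'

step 1: stack=$ R  input=x z x b $  — expand R → Q b
step 2: stack=$ b Q  input=x z x b $  — expand Q → x T R' Q
step 3: stack=$ b Q R' T x  input=x z x b $  — match x
step 4: stack=$ b Q R' T  input=z x b $  — expand T → z R' x
step 5: stack=$ b Q R' x R' z  input=z x b $  — match z
Stack after step 5: $ b Q R' x R' (top = R').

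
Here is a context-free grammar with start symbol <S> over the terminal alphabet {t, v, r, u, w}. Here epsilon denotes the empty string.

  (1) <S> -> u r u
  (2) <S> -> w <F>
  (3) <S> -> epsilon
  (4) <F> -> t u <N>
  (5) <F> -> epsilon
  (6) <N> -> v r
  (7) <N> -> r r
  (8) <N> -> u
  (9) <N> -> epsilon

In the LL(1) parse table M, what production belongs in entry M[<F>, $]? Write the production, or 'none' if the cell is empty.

FIRST(<S>): from <S>->u r u we get {u}; from <S>->w <F> we get {w}; from <S>->epsilon we get {epsilon}. So FIRST(<S>) = {epsilon, u, w}.
FIRST(<F>): from <F>->t u <N> we get {t}; from <F>->epsilon we get {epsilon}. So FIRST(<F>) = {epsilon, t}.
FIRST(<N>): from <N>->v r we get {v}; from <N>->r r we get {r}; from <N>->u we get {u}; from <N>->epsilon we get {epsilon}. So FIRST(<N>) = {epsilon, r, u, v}.
FOLLOW(<S>) includes $ since <S> is the start symbol.
FOLLOW(<S>): <S> appears on no right-hand side. Thus FOLLOW(<S>) = {$}.
FOLLOW(<F>): in <S>->w <F>, the suffix after <F> is empty, so FOLLOW(<F>) ⊇ FOLLOW(<S>) = {$}. Thus FOLLOW(<F>) = {$}.
For <F> -> t u <N>: FIRST(t u <N>) = {t}, so it goes in M[<F>, t] for t ∈ {t}.
For <F> -> epsilon: FIRST(epsilon) = {epsilon}, so it goes in M[<F>, t] for t ∈ {}; since epsilon ∈ FIRST, also for every t ∈ FOLLOW(<F>) = {$}.

<F> -> epsilon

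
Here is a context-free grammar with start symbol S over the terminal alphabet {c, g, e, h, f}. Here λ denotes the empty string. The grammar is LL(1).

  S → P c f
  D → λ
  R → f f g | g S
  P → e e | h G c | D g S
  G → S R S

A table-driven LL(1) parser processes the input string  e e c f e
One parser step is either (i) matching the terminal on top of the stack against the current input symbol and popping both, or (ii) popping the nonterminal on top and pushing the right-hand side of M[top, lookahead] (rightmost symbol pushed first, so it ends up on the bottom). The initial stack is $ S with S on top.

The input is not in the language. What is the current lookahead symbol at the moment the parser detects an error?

e

     Stack      Input        Action
  1  $ S        e e c f e $  expand S → P c f
  2  $ f c P    e e c f e $  expand P → e e
  3  $ f c e e  e e c f e $  match e
  4  $ f c e    e c f e $    match e
  5  $ f c      c f e $      match c
  6  $ f        f e $        match f
  7  $          e $          error: stack empty but input remains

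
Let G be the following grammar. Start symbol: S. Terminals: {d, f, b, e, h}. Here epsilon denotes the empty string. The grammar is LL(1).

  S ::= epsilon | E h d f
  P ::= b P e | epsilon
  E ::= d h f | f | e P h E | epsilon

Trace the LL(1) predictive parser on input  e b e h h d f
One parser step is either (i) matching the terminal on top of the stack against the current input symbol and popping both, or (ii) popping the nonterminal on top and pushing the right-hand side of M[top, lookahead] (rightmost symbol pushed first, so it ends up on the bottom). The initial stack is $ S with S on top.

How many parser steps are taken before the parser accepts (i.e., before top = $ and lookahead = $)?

step 1: stack=$ S  input=e b e h h d f $  — expand S ::= E h d f
step 2: stack=$ f d h E  input=e b e h h d f $  — expand E ::= e P h E
step 3: stack=$ f d h E h P e  input=e b e h h d f $  — match e
step 4: stack=$ f d h E h P  input=b e h h d f $  — expand P ::= b P e
step 5: stack=$ f d h E h e P b  input=b e h h d f $  — match b
step 6: stack=$ f d h E h e P  input=e h h d f $  — expand P ::= epsilon
step 7: stack=$ f d h E h e  input=e h h d f $  — match e
step 8: stack=$ f d h E h  input=h h d f $  — match h
step 9: stack=$ f d h E  input=h d f $  — expand E ::= epsilon
step 10: stack=$ f d h  input=h d f $  — match h
step 11: stack=$ f d  input=d f $  — match d
step 12: stack=$ f  input=f $  — match f
Accept reached after 12 steps.

12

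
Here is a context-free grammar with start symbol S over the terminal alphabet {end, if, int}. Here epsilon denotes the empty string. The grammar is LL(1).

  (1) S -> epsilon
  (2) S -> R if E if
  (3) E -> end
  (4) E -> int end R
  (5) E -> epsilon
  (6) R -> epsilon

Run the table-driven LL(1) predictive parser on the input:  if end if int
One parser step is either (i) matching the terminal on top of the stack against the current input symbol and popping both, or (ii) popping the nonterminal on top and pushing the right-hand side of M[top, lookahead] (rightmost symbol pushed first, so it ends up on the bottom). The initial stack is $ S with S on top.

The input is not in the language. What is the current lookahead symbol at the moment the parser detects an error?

int

     Stack        Input            Action
  1  $ S          if end if int $  expand S -> R if E if
  2  $ if E if R  if end if int $  expand R -> epsilon
  3  $ if E if    if end if int $  match if
  4  $ if E       end if int $     expand E -> end
  5  $ if end     end if int $     match end
  6  $ if         if int $         match if
  7  $            int $            error: stack empty but input remains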